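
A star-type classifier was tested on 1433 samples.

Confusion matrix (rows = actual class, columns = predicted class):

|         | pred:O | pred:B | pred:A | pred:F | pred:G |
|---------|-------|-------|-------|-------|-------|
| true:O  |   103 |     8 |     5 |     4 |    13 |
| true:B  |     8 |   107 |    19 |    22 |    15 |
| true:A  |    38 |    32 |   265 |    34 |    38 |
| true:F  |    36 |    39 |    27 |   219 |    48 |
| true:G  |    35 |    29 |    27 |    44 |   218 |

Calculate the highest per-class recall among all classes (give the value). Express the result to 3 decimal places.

0.774

Per-class recall (TP/(TP+FN)):
  O: TP=103, FN=8+5+4+13=30 → 103/133 = 0.7744
  B: TP=107, FN=8+19+22+15=64 → 107/171 = 0.6257
  A: TP=265, FN=38+32+34+38=142 → 265/407 = 0.6511
  F: TP=219, FN=36+39+27+48=150 → 219/369 = 0.5935
  G: TP=218, FN=35+29+27+44=135 → 218/353 = 0.6176
Highest is class 'O' with recall = 0.774.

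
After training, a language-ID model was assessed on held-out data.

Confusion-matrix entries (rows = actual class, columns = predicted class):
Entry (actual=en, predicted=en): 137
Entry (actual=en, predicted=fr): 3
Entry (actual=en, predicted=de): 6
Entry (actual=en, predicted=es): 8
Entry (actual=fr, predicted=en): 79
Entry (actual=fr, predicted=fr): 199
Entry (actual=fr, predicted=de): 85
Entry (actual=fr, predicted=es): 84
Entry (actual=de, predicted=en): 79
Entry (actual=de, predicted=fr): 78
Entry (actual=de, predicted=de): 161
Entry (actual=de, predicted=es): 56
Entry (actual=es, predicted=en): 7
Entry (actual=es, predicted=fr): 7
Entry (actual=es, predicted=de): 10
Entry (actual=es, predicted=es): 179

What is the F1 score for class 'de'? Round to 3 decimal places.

Treat 'de' as positive and all other classes as negative.
F1 score = 2·TP/(2·TP+FP+FN).
de: TP=161, FP=6+85+10=101, FN=79+78+56=213 → 322/636 = 0.5063

0.506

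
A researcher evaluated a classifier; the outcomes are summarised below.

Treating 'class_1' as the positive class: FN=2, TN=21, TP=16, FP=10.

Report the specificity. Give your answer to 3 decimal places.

0.677

Specificity = TN/(TN+FP) = 21/(21+10) = 0.677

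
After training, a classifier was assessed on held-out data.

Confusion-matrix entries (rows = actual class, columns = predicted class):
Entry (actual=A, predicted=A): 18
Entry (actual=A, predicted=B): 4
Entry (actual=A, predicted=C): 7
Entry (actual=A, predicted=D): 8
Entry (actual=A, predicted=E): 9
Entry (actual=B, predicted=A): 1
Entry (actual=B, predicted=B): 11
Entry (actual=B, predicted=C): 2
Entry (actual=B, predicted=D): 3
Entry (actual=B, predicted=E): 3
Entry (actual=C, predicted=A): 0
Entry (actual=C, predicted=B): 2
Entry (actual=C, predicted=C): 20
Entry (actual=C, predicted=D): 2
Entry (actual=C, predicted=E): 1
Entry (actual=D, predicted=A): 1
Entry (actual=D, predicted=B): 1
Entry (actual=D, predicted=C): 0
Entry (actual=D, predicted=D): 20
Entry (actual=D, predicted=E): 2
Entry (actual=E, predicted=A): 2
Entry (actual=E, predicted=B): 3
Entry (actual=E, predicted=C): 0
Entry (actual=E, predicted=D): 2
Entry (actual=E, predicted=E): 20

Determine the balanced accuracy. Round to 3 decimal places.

Balanced accuracy = mean of per-class recall.
  A: recall = 18/46 = 0.3913
  B: recall = 11/20 = 0.5500
  C: recall = 20/25 = 0.8000
  D: recall = 20/24 = 0.8333
  E: recall = 20/27 = 0.7407
Mean = (0.3913 + 0.5500 + 0.8000 + 0.8333 + 0.7407) / 5 = 0.663

0.663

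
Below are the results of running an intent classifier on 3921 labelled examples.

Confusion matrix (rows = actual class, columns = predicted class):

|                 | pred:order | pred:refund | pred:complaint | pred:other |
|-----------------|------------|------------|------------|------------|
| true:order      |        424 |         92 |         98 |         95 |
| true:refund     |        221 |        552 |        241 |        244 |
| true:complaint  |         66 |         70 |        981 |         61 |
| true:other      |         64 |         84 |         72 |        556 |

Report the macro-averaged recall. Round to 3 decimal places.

Per-class recall (TP/(TP+FN)):
  order: TP=424, FN=92+98+95=285 → 424/709 = 0.5980
  refund: TP=552, FN=221+241+244=706 → 552/1258 = 0.4388
  complaint: TP=981, FN=66+70+61=197 → 981/1178 = 0.8328
  other: TP=556, FN=64+84+72=220 → 556/776 = 0.7165
Macro-recall = mean = (0.5980 + 0.4388 + 0.8328 + 0.7165) / 4 = 0.647

0.647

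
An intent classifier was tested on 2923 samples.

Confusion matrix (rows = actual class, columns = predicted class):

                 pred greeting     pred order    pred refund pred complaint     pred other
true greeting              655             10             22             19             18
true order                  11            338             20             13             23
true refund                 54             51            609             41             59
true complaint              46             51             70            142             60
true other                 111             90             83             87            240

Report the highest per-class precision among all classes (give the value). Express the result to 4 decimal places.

0.7575

Per-class precision (TP/(TP+FP)):
  greeting: TP=655, FP=11+54+46+111=222 → 655/877 = 0.74686
  order: TP=338, FP=10+51+51+90=202 → 338/540 = 0.62593
  refund: TP=609, FP=22+20+70+83=195 → 609/804 = 0.75746
  complaint: TP=142, FP=19+13+41+87=160 → 142/302 = 0.47020
  other: TP=240, FP=18+23+59+60=160 → 240/400 = 0.60000
Highest is class 'refund' with precision = 0.7575.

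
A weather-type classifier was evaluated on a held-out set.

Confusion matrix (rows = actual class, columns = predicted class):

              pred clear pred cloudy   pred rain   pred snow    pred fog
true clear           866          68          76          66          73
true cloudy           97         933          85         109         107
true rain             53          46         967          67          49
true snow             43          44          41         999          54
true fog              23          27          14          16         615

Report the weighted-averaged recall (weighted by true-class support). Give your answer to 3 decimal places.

0.791

Per-class recall (TP/(TP+FN)):
  clear: TP=866, FN=68+76+66+73=283 → 866/1149 = 0.7537
  cloudy: TP=933, FN=97+85+109+107=398 → 933/1331 = 0.7010
  rain: TP=967, FN=53+46+67+49=215 → 967/1182 = 0.8181
  snow: TP=999, FN=43+44+41+54=182 → 999/1181 = 0.8459
  fog: TP=615, FN=23+27+14+16=80 → 615/695 = 0.8849
Weighted-recall = Σ (supportᵢ/N)·recallᵢ with N=5538: (1149/5538)·0.7537 + (1331/5538)·0.7010 + (1182/5538)·0.8181 + (1181/5538)·0.8459 + (695/5538)·0.8849 = 0.791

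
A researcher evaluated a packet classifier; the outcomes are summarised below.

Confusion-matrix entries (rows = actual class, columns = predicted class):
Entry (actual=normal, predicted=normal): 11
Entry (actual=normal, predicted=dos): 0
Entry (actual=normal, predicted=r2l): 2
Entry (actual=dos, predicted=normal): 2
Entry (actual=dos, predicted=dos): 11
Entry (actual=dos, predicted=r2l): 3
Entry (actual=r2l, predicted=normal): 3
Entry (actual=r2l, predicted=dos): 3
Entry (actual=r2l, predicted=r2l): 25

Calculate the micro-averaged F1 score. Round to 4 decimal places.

Micro-averaging pools counts across classes: ΣTP=47, ΣFP=13, ΣFN=13.
Micro-F1 score = 2·TP/(2·TP+FP+FN) on pooled counts = 0.7833 (equals overall accuracy in single-label multiclass).

0.7833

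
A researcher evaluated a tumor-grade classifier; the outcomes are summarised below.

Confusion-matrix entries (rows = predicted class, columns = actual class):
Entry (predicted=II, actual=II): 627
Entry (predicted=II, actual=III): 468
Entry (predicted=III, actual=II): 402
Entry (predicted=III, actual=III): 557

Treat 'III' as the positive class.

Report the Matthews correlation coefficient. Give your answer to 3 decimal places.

MCC = (TP·TN − FP·FN) / √((TP+FP)(TP+FN)(TN+FP)(TN+FN))
Numerator = 557·627 − 402·468 = 161103
Denominator = √(959·1025·1029·1095) = √1107571996125 = 1052412.4648
MCC = 161103 / 1052412.4648 = 0.153

0.153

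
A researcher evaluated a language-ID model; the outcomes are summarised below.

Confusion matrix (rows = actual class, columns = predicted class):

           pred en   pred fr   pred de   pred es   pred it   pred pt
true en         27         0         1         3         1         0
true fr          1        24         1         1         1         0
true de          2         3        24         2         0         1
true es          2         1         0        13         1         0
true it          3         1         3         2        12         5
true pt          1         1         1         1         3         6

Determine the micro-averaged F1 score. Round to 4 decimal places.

Micro-averaging pools counts across classes: ΣTP=106, ΣFP=42, ΣFN=42.
Micro-F1 score = 2·TP/(2·TP+FP+FN) on pooled counts = 0.7162 (equals overall accuracy in single-label multiclass).

0.7162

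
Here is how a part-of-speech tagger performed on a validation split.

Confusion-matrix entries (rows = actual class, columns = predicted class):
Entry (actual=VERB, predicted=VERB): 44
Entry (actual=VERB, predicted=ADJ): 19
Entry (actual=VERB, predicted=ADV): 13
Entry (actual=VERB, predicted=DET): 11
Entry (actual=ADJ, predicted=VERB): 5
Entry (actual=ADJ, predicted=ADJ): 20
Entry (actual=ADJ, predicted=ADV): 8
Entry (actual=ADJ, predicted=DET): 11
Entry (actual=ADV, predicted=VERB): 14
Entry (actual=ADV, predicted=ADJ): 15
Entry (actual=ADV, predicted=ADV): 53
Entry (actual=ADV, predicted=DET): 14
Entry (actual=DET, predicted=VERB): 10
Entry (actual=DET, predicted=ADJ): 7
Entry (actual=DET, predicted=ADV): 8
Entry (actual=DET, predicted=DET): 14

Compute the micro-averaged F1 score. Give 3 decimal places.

Micro-averaging pools counts across classes: ΣTP=131, ΣFP=135, ΣFN=135.
Micro-F1 score = 2·TP/(2·TP+FP+FN) on pooled counts = 0.492 (equals overall accuracy in single-label multiclass).

0.492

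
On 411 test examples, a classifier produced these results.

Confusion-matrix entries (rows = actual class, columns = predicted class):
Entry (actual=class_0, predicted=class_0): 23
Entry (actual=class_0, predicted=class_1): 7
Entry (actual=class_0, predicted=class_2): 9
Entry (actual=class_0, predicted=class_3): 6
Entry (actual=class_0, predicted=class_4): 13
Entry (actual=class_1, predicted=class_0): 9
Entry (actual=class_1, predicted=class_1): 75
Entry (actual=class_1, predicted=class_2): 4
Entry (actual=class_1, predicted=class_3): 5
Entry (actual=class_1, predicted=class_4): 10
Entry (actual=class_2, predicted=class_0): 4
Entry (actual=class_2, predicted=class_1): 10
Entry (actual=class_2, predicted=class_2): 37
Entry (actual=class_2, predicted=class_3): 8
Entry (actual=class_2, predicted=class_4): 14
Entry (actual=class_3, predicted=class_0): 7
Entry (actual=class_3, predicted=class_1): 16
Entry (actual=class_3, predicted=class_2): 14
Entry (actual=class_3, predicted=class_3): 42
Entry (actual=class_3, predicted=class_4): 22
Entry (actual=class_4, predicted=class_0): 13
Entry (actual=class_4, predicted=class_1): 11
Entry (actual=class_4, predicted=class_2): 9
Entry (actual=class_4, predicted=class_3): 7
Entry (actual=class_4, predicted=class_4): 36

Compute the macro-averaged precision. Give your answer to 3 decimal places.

Per-class precision (TP/(TP+FP)):
  class_0: TP=23, FP=9+4+7+13=33 → 23/56 = 0.4107
  class_1: TP=75, FP=7+10+16+11=44 → 75/119 = 0.6303
  class_2: TP=37, FP=9+4+14+9=36 → 37/73 = 0.5068
  class_3: TP=42, FP=6+5+8+7=26 → 42/68 = 0.6176
  class_4: TP=36, FP=13+10+14+22=59 → 36/95 = 0.3789
Macro-precision = mean = (0.4107 + 0.6303 + 0.5068 + 0.6176 + 0.3789) / 5 = 0.509

0.509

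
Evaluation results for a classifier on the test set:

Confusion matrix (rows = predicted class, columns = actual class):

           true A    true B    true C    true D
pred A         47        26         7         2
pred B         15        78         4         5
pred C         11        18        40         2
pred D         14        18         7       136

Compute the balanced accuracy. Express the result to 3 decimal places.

0.681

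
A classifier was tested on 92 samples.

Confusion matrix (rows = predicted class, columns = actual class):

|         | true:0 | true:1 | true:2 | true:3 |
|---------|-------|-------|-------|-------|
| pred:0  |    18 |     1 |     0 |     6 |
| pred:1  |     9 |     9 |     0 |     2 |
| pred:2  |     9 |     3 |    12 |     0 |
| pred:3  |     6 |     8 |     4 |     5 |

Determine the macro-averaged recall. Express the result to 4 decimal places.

Per-class recall (TP/(TP+FN)):
  0: TP=18, FN=9+9+6=24 → 18/42 = 0.42857
  1: TP=9, FN=1+3+8=12 → 9/21 = 0.42857
  2: TP=12, FN=0+0+4=4 → 12/16 = 0.75000
  3: TP=5, FN=6+2+0=8 → 5/13 = 0.38462
Macro-recall = mean = (0.42857 + 0.42857 + 0.75000 + 0.38462) / 4 = 0.4979

0.4979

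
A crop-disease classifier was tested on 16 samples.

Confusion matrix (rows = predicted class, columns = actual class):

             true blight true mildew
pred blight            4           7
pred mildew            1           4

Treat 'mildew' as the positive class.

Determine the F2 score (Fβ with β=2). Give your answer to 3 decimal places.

Fβ = (1+β²)·TP / ((1+β²)·TP + β²·FN + FP), with β²=4
= 5·4 / (5·4 + 4·7 + 1) = 0.408

0.408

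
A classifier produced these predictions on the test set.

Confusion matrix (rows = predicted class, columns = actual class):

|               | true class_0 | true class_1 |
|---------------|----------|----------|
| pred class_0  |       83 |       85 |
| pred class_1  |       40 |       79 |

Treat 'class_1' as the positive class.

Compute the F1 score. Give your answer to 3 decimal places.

0.558

Precision = TP/(TP+FP) = 79/119 = 0.6639
Recall = TP/(TP+FN) = 79/164 = 0.4817
F1 = 2·TP/(2·TP+FP+FN) = 158/283 = 0.558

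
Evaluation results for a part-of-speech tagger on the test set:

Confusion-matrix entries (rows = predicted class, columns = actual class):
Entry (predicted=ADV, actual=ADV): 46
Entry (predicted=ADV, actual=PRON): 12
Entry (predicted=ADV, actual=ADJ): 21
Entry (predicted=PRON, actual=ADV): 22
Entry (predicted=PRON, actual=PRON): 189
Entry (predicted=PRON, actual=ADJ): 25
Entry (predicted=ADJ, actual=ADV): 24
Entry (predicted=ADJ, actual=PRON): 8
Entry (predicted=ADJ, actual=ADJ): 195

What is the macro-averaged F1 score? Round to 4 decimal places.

0.7403

Per-class F1 score (2·TP/(2·TP+FP+FN)):
  ADV: TP=46, FP=12+21=33, FN=22+24=46 → 92/171 = 0.53801
  PRON: TP=189, FP=22+25=47, FN=12+8=20 → 378/445 = 0.84944
  ADJ: TP=195, FP=24+8=32, FN=21+25=46 → 390/468 = 0.83333
Macro-F1 score = mean = (0.53801 + 0.84944 + 0.83333) / 3 = 0.7403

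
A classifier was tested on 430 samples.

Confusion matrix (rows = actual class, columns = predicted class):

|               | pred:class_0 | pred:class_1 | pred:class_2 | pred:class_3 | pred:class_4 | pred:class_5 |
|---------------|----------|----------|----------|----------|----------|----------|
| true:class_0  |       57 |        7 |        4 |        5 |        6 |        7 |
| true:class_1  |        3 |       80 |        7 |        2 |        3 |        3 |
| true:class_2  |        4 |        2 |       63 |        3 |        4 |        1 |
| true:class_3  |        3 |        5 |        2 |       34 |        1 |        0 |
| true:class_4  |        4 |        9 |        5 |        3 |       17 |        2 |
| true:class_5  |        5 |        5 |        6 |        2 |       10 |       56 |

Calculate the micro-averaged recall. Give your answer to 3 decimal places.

0.714

Micro-averaging pools counts across classes: ΣTP=307, ΣFP=123, ΣFN=123.
Micro-recall = TP/(TP+FN) on pooled counts = 0.714 (equals overall accuracy in single-label multiclass).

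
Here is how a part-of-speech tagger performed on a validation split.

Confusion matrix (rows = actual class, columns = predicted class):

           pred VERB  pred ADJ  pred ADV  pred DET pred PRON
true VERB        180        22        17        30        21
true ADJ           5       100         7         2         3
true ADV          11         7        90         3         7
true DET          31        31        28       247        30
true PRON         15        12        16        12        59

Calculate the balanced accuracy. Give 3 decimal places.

0.695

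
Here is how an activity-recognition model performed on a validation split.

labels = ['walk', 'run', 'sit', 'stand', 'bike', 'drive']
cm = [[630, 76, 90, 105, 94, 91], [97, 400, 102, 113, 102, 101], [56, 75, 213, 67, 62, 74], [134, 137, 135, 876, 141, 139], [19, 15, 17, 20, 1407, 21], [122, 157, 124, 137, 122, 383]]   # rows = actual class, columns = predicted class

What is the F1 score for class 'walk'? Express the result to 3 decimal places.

Treat 'walk' as positive and all other classes as negative.
F1 score = 2·TP/(2·TP+FP+FN).
walk: TP=630, FP=97+56+134+19+122=428, FN=76+90+105+94+91=456 → 1260/2144 = 0.5877

0.588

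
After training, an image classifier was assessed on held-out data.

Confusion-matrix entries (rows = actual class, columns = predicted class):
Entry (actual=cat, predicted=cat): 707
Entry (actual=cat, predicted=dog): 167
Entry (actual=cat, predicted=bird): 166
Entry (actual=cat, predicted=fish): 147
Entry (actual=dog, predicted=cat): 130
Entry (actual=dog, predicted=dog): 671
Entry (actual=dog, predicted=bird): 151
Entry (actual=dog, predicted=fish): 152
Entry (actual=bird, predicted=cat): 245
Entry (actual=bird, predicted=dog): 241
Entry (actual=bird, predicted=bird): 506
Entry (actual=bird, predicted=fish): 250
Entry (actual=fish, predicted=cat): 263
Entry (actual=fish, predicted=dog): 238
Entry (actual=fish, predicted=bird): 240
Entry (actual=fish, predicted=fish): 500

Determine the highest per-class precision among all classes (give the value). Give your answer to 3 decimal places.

0.526

Per-class precision (TP/(TP+FP)):
  cat: TP=707, FP=130+245+263=638 → 707/1345 = 0.5257
  dog: TP=671, FP=167+241+238=646 → 671/1317 = 0.5095
  bird: TP=506, FP=166+151+240=557 → 506/1063 = 0.4760
  fish: TP=500, FP=147+152+250=549 → 500/1049 = 0.4766
Highest is class 'cat' with precision = 0.526.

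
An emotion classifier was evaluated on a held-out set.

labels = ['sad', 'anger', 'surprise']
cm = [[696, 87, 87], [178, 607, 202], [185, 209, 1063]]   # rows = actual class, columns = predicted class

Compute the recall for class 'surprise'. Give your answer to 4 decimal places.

0.7296

recall = TP/(TP+FN).
surprise: TP=1063, FN=185+209=394 → 1063/1457 = 0.72958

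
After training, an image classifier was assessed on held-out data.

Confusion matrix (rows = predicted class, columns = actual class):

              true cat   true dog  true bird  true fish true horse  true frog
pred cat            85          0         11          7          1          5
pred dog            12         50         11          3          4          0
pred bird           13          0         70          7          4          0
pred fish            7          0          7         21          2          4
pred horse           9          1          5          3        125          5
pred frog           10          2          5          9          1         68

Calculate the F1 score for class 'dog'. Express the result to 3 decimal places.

0.752

F1 score = 2·TP/(2·TP+FP+FN).
dog: TP=50, FP=12+11+3+4+0=30, FN=0+0+0+1+2=3 → 100/133 = 0.7519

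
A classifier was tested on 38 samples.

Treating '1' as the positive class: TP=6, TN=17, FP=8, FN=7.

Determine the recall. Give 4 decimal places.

Recall = TP/(TP+FN) = 6/(6+7) = 6/13 = 0.4615

0.4615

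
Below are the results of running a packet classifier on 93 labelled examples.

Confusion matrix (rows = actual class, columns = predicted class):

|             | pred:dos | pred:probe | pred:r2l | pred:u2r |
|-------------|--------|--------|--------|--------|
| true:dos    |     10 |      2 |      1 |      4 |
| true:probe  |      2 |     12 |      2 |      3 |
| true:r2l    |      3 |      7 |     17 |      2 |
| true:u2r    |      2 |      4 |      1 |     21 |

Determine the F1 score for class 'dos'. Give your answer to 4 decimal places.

Take TP from the diagonal, FP from the rest of the 'dos' prediction marginal, FN from the rest of the 'dos' actual marginal.
F1 score = 2·TP/(2·TP+FP+FN).
dos: TP=10, FP=2+3+2=7, FN=2+1+4=7 → 20/34 = 0.58824

0.5882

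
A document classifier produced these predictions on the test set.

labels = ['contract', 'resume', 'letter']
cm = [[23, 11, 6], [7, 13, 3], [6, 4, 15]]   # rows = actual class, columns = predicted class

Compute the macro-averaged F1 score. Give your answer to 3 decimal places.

0.576

Per-class F1 score (2·TP/(2·TP+FP+FN)):
  contract: TP=23, FP=7+6=13, FN=11+6=17 → 46/76 = 0.6053
  resume: TP=13, FP=11+4=15, FN=7+3=10 → 26/51 = 0.5098
  letter: TP=15, FP=6+3=9, FN=6+4=10 → 30/49 = 0.6122
Macro-F1 score = mean = (0.6053 + 0.5098 + 0.6122) / 3 = 0.576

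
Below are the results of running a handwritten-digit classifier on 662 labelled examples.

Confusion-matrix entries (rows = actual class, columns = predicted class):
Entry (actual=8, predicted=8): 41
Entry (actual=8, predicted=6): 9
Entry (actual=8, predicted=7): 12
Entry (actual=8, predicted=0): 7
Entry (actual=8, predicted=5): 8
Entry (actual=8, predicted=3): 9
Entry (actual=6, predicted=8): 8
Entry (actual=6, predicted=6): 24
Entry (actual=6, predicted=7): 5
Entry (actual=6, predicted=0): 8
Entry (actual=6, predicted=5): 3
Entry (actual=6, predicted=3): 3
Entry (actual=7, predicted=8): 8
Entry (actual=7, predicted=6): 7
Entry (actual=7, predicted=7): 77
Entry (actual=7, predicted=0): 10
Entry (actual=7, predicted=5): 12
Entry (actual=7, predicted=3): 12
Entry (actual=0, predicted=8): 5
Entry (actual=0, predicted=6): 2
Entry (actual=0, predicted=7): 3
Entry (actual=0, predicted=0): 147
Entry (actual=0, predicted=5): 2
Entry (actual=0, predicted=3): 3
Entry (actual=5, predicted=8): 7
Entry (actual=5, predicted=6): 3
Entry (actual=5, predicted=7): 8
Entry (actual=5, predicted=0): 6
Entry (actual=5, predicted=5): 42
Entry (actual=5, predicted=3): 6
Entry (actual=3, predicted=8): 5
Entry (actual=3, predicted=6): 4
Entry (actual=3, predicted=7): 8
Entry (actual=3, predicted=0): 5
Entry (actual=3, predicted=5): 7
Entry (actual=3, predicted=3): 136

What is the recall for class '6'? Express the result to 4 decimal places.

recall = TP/(TP+FN).
6: TP=24, FN=8+5+8+3+3=27 → 24/51 = 0.47059

0.4706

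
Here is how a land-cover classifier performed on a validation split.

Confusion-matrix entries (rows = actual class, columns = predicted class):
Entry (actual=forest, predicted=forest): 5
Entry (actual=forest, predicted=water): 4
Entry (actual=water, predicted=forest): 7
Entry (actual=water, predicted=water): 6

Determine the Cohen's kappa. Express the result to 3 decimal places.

0.016

Observed agreement pₒ = trace/N = 11/22 = 0.5000
Expected agreement pₑ = Σ (rowᵢ·colᵢ)/N² = (9·12 + 13·10)/22² = 0.4917
κ = (pₒ − pₑ)/(1 − pₑ) = (0.5000 − 0.4917)/(1 − 0.4917) = 0.016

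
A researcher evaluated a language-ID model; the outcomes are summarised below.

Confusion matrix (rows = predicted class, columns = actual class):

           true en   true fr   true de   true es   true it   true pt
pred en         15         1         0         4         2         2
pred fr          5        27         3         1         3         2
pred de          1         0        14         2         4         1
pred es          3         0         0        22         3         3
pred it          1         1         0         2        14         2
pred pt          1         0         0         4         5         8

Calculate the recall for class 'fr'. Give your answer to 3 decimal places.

recall = TP/(TP+FN).
fr: TP=27, FN=1+0+0+1+0=2 → 27/29 = 0.9310

0.931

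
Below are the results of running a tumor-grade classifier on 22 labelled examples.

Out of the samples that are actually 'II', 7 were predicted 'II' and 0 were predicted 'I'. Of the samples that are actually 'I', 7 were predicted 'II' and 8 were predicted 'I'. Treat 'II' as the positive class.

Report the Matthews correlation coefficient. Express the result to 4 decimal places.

MCC = (TP·TN − FP·FN) / √((TP+FP)(TP+FN)(TN+FP)(TN+FN))
Numerator = 7·8 − 7·0 = 56
Denominator = √(14·7·15·8) = √11760 = 108.4435
MCC = 56 / 108.4435 = 0.5164

0.5164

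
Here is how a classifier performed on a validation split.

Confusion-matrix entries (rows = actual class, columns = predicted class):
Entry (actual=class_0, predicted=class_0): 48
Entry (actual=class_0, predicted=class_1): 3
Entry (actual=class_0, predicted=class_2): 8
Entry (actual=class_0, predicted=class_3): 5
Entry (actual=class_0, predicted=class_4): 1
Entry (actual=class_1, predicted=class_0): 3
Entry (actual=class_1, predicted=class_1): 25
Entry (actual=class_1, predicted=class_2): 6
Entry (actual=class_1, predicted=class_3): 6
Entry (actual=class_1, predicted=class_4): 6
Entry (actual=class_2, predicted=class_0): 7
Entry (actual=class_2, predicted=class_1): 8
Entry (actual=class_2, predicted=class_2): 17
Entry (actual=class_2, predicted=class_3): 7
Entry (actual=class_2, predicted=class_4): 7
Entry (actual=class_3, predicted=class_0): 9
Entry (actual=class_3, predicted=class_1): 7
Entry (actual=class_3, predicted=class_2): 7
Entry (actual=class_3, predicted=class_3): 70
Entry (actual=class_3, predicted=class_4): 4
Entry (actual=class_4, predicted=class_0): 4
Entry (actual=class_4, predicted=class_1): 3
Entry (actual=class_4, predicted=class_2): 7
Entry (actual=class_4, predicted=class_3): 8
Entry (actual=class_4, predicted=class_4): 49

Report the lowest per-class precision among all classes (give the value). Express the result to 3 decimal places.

0.378

Per-class precision (TP/(TP+FP)):
  class_0: TP=48, FP=3+7+9+4=23 → 48/71 = 0.6761
  class_1: TP=25, FP=3+8+7+3=21 → 25/46 = 0.5435
  class_2: TP=17, FP=8+6+7+7=28 → 17/45 = 0.3778
  class_3: TP=70, FP=5+6+7+8=26 → 70/96 = 0.7292
  class_4: TP=49, FP=1+6+7+4=18 → 49/67 = 0.7313
Lowest is class 'class_2' with precision = 0.378.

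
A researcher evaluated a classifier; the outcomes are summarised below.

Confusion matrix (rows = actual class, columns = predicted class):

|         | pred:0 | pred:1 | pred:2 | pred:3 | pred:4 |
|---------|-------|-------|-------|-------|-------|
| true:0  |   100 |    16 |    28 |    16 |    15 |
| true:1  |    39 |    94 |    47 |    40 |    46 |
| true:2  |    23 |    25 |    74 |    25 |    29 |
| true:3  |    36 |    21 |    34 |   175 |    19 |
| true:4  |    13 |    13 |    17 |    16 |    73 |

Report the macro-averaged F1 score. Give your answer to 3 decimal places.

Per-class F1 score (2·TP/(2·TP+FP+FN)):
  0: TP=100, FP=39+23+36+13=111, FN=16+28+16+15=75 → 200/386 = 0.5181
  1: TP=94, FP=16+25+21+13=75, FN=39+47+40+46=172 → 188/435 = 0.4322
  2: TP=74, FP=28+47+34+17=126, FN=23+25+25+29=102 → 148/376 = 0.3936
  3: TP=175, FP=16+40+25+16=97, FN=36+21+34+19=110 → 350/557 = 0.6284
  4: TP=73, FP=15+46+29+19=109, FN=13+13+17+16=59 → 146/314 = 0.4650
Macro-F1 score = mean = (0.5181 + 0.4322 + 0.3936 + 0.6284 + 0.4650) / 5 = 0.487

0.487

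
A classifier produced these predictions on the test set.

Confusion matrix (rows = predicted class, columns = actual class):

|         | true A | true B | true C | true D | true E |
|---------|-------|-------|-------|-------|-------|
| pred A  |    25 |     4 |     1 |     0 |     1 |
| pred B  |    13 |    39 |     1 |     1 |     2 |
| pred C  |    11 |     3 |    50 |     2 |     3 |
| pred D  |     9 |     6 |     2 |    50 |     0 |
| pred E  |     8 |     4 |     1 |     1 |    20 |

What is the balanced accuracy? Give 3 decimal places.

Balanced accuracy = mean of per-class recall.
  A: recall = 25/66 = 0.3788
  B: recall = 39/56 = 0.6964
  C: recall = 50/55 = 0.9091
  D: recall = 50/54 = 0.9259
  E: recall = 20/26 = 0.7692
Mean = (0.3788 + 0.6964 + 0.9091 + 0.9259 + 0.7692) / 5 = 0.736

0.736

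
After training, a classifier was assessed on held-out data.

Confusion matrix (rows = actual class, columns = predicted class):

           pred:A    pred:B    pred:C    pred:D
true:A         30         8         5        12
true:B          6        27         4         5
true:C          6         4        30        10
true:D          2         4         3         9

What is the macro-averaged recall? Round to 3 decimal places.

0.572

Per-class recall (TP/(TP+FN)):
  A: TP=30, FN=8+5+12=25 → 30/55 = 0.5455
  B: TP=27, FN=6+4+5=15 → 27/42 = 0.6429
  C: TP=30, FN=6+4+10=20 → 30/50 = 0.6000
  D: TP=9, FN=2+4+3=9 → 9/18 = 0.5000
Macro-recall = mean = (0.5455 + 0.6429 + 0.6000 + 0.5000) / 4 = 0.572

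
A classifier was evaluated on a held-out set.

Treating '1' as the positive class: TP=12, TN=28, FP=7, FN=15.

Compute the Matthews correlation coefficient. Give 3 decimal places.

MCC = (TP·TN − FP·FN) / √((TP+FP)(TP+FN)(TN+FP)(TN+FN))
Numerator = 12·28 − 7·15 = 231
Denominator = √(19·27·35·43) = √772065 = 878.6723
MCC = 231 / 878.6723 = 0.263

0.263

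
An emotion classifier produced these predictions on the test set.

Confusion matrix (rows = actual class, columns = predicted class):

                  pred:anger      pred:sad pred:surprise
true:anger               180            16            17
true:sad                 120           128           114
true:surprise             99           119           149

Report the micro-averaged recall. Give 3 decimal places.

0.485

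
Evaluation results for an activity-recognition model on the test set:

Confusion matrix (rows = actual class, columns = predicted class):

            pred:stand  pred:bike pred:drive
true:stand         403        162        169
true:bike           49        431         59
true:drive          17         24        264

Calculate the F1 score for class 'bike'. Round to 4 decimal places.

0.7457

Treat 'bike' as positive and all other classes as negative.
F1 score = 2·TP/(2·TP+FP+FN).
bike: TP=431, FP=162+24=186, FN=49+59=108 → 862/1156 = 0.74567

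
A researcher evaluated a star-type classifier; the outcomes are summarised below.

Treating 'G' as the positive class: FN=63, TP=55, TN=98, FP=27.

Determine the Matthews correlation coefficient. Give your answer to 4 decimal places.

0.2644

MCC = (TP·TN − FP·FN) / √((TP+FP)(TP+FN)(TN+FP)(TN+FN))
Numerator = 55·98 − 27·63 = 3689
Denominator = √(82·118·125·161) = √194729500 = 13954.5512
MCC = 3689 / 13954.5512 = 0.2644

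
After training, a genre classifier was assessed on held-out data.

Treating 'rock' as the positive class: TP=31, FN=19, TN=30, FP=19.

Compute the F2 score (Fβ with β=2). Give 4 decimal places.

Fβ = (1+β²)·TP / ((1+β²)·TP + β²·FN + FP), with β²=4
= 5·31 / (5·31 + 4·19 + 19) = 0.6200

0.6200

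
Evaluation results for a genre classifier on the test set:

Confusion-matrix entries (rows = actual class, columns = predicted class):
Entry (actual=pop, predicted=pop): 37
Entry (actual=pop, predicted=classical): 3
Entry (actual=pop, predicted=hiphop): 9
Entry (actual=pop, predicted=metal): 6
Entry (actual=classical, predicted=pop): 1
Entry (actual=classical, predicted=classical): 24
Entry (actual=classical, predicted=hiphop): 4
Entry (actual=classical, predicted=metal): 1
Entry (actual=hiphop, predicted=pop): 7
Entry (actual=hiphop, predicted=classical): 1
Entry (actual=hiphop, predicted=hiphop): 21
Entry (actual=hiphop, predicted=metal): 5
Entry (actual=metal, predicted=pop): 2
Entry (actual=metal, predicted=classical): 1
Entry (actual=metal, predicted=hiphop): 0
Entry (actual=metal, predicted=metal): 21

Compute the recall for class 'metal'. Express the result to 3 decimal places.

One-vs-rest for 'metal': TP = diagonal; FP = other classes predicted 'metal'; FN = 'metal' predicted as other.
recall = TP/(TP+FN).
metal: TP=21, FN=2+1+0=3 → 21/24 = 0.8750

0.875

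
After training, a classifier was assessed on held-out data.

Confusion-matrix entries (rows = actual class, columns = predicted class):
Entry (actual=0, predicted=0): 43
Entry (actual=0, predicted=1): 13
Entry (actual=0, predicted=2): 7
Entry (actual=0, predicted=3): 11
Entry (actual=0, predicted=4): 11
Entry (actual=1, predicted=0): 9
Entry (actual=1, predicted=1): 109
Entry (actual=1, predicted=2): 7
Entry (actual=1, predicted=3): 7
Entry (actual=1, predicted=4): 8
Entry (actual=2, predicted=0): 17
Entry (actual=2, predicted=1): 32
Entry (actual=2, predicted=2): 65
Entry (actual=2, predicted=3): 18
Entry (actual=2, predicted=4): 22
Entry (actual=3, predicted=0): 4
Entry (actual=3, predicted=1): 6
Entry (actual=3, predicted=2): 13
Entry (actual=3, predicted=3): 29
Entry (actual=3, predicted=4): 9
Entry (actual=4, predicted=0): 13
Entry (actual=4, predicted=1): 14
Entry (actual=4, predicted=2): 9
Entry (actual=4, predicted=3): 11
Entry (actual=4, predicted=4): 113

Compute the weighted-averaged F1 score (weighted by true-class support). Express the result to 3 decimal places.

0.594

Per-class F1 score (2·TP/(2·TP+FP+FN)):
  0: TP=43, FP=9+17+4+13=43, FN=13+7+11+11=42 → 86/171 = 0.5029
  1: TP=109, FP=13+32+6+14=65, FN=9+7+7+8=31 → 218/314 = 0.6943
  2: TP=65, FP=7+7+13+9=36, FN=17+32+18+22=89 → 130/255 = 0.5098
  3: TP=29, FP=11+7+18+11=47, FN=4+6+13+9=32 → 58/137 = 0.4234
  4: TP=113, FP=11+8+22+9=50, FN=13+14+9+11=47 → 226/323 = 0.6997
Weighted-F1 score = Σ (supportᵢ/N)·F1 scoreᵢ with N=600: (85/600)·0.5029 + (140/600)·0.6943 + (154/600)·0.5098 + (61/600)·0.4234 + (160/600)·0.6997 = 0.594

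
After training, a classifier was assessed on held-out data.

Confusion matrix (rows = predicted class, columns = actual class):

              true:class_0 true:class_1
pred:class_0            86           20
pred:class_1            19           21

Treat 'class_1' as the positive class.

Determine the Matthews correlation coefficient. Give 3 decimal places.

MCC = (TP·TN − FP·FN) / √((TP+FP)(TP+FN)(TN+FP)(TN+FN))
Numerator = 21·86 − 19·20 = 1426
Denominator = √(40·41·105·106) = √18253200 = 4272.3764
MCC = 1426 / 4272.3764 = 0.334

0.334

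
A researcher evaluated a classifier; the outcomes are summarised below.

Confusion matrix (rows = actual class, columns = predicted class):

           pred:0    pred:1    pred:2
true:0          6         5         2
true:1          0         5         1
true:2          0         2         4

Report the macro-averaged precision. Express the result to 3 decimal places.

Per-class precision (TP/(TP+FP)):
  0: TP=6, FP=0+0=0 → 6/6 = 1.0000
  1: TP=5, FP=5+2=7 → 5/12 = 0.4167
  2: TP=4, FP=2+1=3 → 4/7 = 0.5714
Macro-precision = mean = (1.0000 + 0.4167 + 0.5714) / 3 = 0.663

0.663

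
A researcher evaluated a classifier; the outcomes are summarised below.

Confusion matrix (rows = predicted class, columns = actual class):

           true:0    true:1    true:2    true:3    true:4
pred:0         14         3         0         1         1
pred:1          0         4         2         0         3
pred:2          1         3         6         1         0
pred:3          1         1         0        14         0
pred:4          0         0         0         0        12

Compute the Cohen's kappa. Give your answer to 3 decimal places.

0.679

Observed agreement pₒ = trace/N = 50/67 = 0.7463
Expected agreement pₑ = Σ (rowᵢ·colᵢ)/N² = (16·19 + 11·9 + 8·11 + 16·16 + 16·12)/67² = 0.2092
κ = (pₒ − pₑ)/(1 − pₑ) = (0.7463 − 0.2092)/(1 − 0.2092) = 0.679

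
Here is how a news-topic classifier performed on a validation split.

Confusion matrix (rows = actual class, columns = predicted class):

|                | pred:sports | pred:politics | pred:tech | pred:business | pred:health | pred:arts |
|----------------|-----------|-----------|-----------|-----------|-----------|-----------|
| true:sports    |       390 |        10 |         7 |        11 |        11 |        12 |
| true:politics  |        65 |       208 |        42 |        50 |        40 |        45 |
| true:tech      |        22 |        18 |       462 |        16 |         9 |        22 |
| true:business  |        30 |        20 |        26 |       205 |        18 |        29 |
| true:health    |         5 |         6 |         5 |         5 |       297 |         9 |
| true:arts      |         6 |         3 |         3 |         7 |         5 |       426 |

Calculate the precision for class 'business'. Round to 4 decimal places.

Treat 'business' as positive and all other classes as negative.
precision = TP/(TP+FP).
business: TP=205, FP=11+50+16+5+7=89 → 205/294 = 0.69728

0.6973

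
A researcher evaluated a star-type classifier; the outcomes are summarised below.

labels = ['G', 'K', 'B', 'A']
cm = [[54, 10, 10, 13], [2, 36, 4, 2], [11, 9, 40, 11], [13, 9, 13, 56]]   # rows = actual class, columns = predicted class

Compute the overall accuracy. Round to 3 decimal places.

Accuracy = trace / total = (54+36+40+56=186) / 293 = 186/293 = 0.635

0.635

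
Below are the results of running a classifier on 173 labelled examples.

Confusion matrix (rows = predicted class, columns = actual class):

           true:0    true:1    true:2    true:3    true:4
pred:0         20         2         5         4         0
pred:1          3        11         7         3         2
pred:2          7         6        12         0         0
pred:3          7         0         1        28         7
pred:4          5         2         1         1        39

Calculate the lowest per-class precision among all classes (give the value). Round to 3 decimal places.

0.423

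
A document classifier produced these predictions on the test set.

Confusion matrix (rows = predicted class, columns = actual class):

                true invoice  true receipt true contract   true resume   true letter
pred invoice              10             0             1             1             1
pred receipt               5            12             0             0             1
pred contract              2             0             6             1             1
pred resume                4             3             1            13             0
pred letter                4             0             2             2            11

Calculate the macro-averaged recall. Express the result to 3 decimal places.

0.670

Per-class recall (TP/(TP+FN)):
  invoice: TP=10, FN=5+2+4+4=15 → 10/25 = 0.4000
  receipt: TP=12, FN=0+0+3+0=3 → 12/15 = 0.8000
  contract: TP=6, FN=1+0+1+2=4 → 6/10 = 0.6000
  resume: TP=13, FN=1+0+1+2=4 → 13/17 = 0.7647
  letter: TP=11, FN=1+1+1+0=3 → 11/14 = 0.7857
Macro-recall = mean = (0.4000 + 0.8000 + 0.6000 + 0.7647 + 0.7857) / 5 = 0.670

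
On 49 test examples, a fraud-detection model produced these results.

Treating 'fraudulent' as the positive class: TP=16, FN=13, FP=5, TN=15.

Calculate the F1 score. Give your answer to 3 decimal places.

0.640

Precision = TP/(TP+FP) = 16/21 = 0.7619
Recall = TP/(TP+FN) = 16/29 = 0.5517
F1 = 2·TP/(2·TP+FP+FN) = 32/50 = 0.640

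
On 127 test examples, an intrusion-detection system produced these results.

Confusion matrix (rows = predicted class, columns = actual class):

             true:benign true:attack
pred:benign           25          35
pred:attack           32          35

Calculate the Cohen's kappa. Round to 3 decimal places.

Observed agreement pₒ = trace/N = 60/127 = 0.4724
Expected agreement pₑ = Σ (rowᵢ·colᵢ)/N² = (57·60 + 70·67)/127² = 0.5028
κ = (pₒ − pₑ)/(1 − pₑ) = (0.4724 − 0.5028)/(1 − 0.5028) = -0.061

-0.061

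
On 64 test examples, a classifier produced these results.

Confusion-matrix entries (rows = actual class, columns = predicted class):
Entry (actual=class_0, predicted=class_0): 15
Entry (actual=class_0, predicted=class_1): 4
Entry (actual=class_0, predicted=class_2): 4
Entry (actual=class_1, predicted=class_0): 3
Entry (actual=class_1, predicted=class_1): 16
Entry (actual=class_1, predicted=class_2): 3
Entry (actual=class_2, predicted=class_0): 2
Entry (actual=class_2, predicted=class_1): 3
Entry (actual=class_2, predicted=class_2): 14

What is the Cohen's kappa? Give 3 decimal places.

0.555

Observed agreement pₒ = trace/N = 45/64 = 0.7031
Expected agreement pₑ = Σ (rowᵢ·colᵢ)/N² = (23·20 + 22·23 + 19·21)/64² = 0.3333
κ = (pₒ − pₑ)/(1 − pₑ) = (0.7031 − 0.3333)/(1 − 0.3333) = 0.555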